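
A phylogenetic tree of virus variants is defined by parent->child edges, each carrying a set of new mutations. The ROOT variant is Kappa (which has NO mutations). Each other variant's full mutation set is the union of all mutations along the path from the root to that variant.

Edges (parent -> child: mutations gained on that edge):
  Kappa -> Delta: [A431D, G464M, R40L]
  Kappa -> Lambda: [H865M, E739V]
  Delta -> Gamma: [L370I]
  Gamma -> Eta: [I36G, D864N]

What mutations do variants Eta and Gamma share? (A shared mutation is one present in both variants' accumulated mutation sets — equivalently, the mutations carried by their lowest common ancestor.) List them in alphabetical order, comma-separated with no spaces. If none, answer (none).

Answer: A431D,G464M,L370I,R40L

Derivation:
Accumulating mutations along path to Eta:
  At Kappa: gained [] -> total []
  At Delta: gained ['A431D', 'G464M', 'R40L'] -> total ['A431D', 'G464M', 'R40L']
  At Gamma: gained ['L370I'] -> total ['A431D', 'G464M', 'L370I', 'R40L']
  At Eta: gained ['I36G', 'D864N'] -> total ['A431D', 'D864N', 'G464M', 'I36G', 'L370I', 'R40L']
Mutations(Eta) = ['A431D', 'D864N', 'G464M', 'I36G', 'L370I', 'R40L']
Accumulating mutations along path to Gamma:
  At Kappa: gained [] -> total []
  At Delta: gained ['A431D', 'G464M', 'R40L'] -> total ['A431D', 'G464M', 'R40L']
  At Gamma: gained ['L370I'] -> total ['A431D', 'G464M', 'L370I', 'R40L']
Mutations(Gamma) = ['A431D', 'G464M', 'L370I', 'R40L']
Intersection: ['A431D', 'D864N', 'G464M', 'I36G', 'L370I', 'R40L'] ∩ ['A431D', 'G464M', 'L370I', 'R40L'] = ['A431D', 'G464M', 'L370I', 'R40L']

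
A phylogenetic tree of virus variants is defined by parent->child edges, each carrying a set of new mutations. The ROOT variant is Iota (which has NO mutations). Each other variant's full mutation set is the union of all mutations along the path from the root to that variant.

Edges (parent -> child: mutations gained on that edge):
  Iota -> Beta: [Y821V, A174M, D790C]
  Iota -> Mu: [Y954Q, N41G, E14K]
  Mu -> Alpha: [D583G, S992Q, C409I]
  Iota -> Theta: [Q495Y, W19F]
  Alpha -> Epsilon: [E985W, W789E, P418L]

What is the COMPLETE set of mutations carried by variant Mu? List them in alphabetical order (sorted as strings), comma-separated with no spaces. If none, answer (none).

At Iota: gained [] -> total []
At Mu: gained ['Y954Q', 'N41G', 'E14K'] -> total ['E14K', 'N41G', 'Y954Q']

Answer: E14K,N41G,Y954Q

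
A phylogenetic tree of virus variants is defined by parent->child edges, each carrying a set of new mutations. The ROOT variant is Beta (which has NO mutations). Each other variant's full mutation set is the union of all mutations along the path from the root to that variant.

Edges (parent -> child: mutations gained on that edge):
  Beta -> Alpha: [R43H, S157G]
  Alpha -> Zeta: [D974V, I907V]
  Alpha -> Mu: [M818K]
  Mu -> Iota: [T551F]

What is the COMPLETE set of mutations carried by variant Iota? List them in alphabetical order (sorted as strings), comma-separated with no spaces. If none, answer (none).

At Beta: gained [] -> total []
At Alpha: gained ['R43H', 'S157G'] -> total ['R43H', 'S157G']
At Mu: gained ['M818K'] -> total ['M818K', 'R43H', 'S157G']
At Iota: gained ['T551F'] -> total ['M818K', 'R43H', 'S157G', 'T551F']

Answer: M818K,R43H,S157G,T551F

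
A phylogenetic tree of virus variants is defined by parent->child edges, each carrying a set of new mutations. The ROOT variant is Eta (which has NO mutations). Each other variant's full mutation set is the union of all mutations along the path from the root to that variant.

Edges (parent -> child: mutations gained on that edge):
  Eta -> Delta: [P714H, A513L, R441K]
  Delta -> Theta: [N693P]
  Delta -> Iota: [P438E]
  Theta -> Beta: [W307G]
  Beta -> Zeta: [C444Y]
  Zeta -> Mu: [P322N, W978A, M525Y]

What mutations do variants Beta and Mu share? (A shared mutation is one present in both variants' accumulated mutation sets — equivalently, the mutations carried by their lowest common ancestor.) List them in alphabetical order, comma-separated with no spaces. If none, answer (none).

Answer: A513L,N693P,P714H,R441K,W307G

Derivation:
Accumulating mutations along path to Beta:
  At Eta: gained [] -> total []
  At Delta: gained ['P714H', 'A513L', 'R441K'] -> total ['A513L', 'P714H', 'R441K']
  At Theta: gained ['N693P'] -> total ['A513L', 'N693P', 'P714H', 'R441K']
  At Beta: gained ['W307G'] -> total ['A513L', 'N693P', 'P714H', 'R441K', 'W307G']
Mutations(Beta) = ['A513L', 'N693P', 'P714H', 'R441K', 'W307G']
Accumulating mutations along path to Mu:
  At Eta: gained [] -> total []
  At Delta: gained ['P714H', 'A513L', 'R441K'] -> total ['A513L', 'P714H', 'R441K']
  At Theta: gained ['N693P'] -> total ['A513L', 'N693P', 'P714H', 'R441K']
  At Beta: gained ['W307G'] -> total ['A513L', 'N693P', 'P714H', 'R441K', 'W307G']
  At Zeta: gained ['C444Y'] -> total ['A513L', 'C444Y', 'N693P', 'P714H', 'R441K', 'W307G']
  At Mu: gained ['P322N', 'W978A', 'M525Y'] -> total ['A513L', 'C444Y', 'M525Y', 'N693P', 'P322N', 'P714H', 'R441K', 'W307G', 'W978A']
Mutations(Mu) = ['A513L', 'C444Y', 'M525Y', 'N693P', 'P322N', 'P714H', 'R441K', 'W307G', 'W978A']
Intersection: ['A513L', 'N693P', 'P714H', 'R441K', 'W307G'] ∩ ['A513L', 'C444Y', 'M525Y', 'N693P', 'P322N', 'P714H', 'R441K', 'W307G', 'W978A'] = ['A513L', 'N693P', 'P714H', 'R441K', 'W307G']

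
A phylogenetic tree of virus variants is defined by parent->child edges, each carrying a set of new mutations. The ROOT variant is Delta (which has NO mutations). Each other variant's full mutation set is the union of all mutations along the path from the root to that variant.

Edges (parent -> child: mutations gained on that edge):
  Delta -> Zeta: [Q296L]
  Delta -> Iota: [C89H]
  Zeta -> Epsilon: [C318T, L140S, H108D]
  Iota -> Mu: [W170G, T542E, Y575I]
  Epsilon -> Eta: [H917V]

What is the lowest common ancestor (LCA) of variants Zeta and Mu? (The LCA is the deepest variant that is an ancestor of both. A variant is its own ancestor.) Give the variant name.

Path from root to Zeta: Delta -> Zeta
  ancestors of Zeta: {Delta, Zeta}
Path from root to Mu: Delta -> Iota -> Mu
  ancestors of Mu: {Delta, Iota, Mu}
Common ancestors: {Delta}
Walk up from Mu: Mu (not in ancestors of Zeta), Iota (not in ancestors of Zeta), Delta (in ancestors of Zeta)
Deepest common ancestor (LCA) = Delta

Answer: Delta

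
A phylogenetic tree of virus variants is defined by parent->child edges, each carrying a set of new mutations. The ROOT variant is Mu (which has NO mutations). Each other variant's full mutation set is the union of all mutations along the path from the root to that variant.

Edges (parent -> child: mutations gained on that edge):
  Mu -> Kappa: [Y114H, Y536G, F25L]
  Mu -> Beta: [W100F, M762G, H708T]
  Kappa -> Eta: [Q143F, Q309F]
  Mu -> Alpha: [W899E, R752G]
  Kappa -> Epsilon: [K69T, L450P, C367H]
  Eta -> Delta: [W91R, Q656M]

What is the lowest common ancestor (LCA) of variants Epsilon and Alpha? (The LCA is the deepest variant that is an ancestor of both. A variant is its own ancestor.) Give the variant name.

Path from root to Epsilon: Mu -> Kappa -> Epsilon
  ancestors of Epsilon: {Mu, Kappa, Epsilon}
Path from root to Alpha: Mu -> Alpha
  ancestors of Alpha: {Mu, Alpha}
Common ancestors: {Mu}
Walk up from Alpha: Alpha (not in ancestors of Epsilon), Mu (in ancestors of Epsilon)
Deepest common ancestor (LCA) = Mu

Answer: Mu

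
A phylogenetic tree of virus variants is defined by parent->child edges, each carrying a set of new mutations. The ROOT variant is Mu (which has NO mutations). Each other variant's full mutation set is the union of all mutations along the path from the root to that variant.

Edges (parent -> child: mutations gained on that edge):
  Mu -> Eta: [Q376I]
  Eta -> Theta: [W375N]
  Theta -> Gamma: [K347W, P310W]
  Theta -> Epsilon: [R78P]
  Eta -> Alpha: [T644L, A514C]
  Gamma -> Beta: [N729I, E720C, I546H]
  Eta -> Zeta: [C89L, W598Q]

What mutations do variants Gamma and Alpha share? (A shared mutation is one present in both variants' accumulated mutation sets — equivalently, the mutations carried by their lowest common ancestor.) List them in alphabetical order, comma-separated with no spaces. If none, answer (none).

Answer: Q376I

Derivation:
Accumulating mutations along path to Gamma:
  At Mu: gained [] -> total []
  At Eta: gained ['Q376I'] -> total ['Q376I']
  At Theta: gained ['W375N'] -> total ['Q376I', 'W375N']
  At Gamma: gained ['K347W', 'P310W'] -> total ['K347W', 'P310W', 'Q376I', 'W375N']
Mutations(Gamma) = ['K347W', 'P310W', 'Q376I', 'W375N']
Accumulating mutations along path to Alpha:
  At Mu: gained [] -> total []
  At Eta: gained ['Q376I'] -> total ['Q376I']
  At Alpha: gained ['T644L', 'A514C'] -> total ['A514C', 'Q376I', 'T644L']
Mutations(Alpha) = ['A514C', 'Q376I', 'T644L']
Intersection: ['K347W', 'P310W', 'Q376I', 'W375N'] ∩ ['A514C', 'Q376I', 'T644L'] = ['Q376I']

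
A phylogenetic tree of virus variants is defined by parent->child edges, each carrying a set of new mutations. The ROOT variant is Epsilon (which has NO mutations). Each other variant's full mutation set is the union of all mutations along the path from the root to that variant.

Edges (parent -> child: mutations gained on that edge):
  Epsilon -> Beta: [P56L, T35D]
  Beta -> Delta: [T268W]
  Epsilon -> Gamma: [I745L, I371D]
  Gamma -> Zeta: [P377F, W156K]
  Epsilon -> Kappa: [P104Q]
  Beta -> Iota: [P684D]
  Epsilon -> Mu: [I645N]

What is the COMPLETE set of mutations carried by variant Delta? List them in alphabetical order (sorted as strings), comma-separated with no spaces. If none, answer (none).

At Epsilon: gained [] -> total []
At Beta: gained ['P56L', 'T35D'] -> total ['P56L', 'T35D']
At Delta: gained ['T268W'] -> total ['P56L', 'T268W', 'T35D']

Answer: P56L,T268W,T35D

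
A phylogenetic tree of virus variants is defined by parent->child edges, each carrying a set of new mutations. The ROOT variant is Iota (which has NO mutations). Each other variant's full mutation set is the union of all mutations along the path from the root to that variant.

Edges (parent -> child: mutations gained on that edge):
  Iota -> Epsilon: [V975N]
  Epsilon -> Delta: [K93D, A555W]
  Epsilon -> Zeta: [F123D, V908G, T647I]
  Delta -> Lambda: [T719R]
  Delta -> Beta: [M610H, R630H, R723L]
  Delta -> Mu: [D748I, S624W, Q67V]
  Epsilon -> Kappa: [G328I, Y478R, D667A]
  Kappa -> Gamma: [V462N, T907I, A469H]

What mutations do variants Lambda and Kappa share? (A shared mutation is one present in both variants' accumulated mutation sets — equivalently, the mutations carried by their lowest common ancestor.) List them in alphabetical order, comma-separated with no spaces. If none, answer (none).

Accumulating mutations along path to Lambda:
  At Iota: gained [] -> total []
  At Epsilon: gained ['V975N'] -> total ['V975N']
  At Delta: gained ['K93D', 'A555W'] -> total ['A555W', 'K93D', 'V975N']
  At Lambda: gained ['T719R'] -> total ['A555W', 'K93D', 'T719R', 'V975N']
Mutations(Lambda) = ['A555W', 'K93D', 'T719R', 'V975N']
Accumulating mutations along path to Kappa:
  At Iota: gained [] -> total []
  At Epsilon: gained ['V975N'] -> total ['V975N']
  At Kappa: gained ['G328I', 'Y478R', 'D667A'] -> total ['D667A', 'G328I', 'V975N', 'Y478R']
Mutations(Kappa) = ['D667A', 'G328I', 'V975N', 'Y478R']
Intersection: ['A555W', 'K93D', 'T719R', 'V975N'] ∩ ['D667A', 'G328I', 'V975N', 'Y478R'] = ['V975N']

Answer: V975N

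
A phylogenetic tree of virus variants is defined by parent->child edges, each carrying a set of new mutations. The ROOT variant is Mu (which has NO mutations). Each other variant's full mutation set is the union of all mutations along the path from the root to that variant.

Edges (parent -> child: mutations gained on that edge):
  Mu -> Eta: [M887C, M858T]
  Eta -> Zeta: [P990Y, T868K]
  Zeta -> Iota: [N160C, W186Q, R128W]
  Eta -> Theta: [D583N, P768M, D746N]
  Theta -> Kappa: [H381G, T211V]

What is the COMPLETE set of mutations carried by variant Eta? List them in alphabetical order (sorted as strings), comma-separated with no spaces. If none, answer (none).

Answer: M858T,M887C

Derivation:
At Mu: gained [] -> total []
At Eta: gained ['M887C', 'M858T'] -> total ['M858T', 'M887C']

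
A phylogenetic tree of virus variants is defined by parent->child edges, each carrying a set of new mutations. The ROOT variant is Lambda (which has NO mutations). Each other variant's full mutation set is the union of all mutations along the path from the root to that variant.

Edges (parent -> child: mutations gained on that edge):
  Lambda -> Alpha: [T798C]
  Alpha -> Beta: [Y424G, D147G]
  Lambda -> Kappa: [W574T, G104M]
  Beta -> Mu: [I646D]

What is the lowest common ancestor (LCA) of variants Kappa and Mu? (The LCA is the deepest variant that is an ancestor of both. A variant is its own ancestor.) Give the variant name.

Answer: Lambda

Derivation:
Path from root to Kappa: Lambda -> Kappa
  ancestors of Kappa: {Lambda, Kappa}
Path from root to Mu: Lambda -> Alpha -> Beta -> Mu
  ancestors of Mu: {Lambda, Alpha, Beta, Mu}
Common ancestors: {Lambda}
Walk up from Mu: Mu (not in ancestors of Kappa), Beta (not in ancestors of Kappa), Alpha (not in ancestors of Kappa), Lambda (in ancestors of Kappa)
Deepest common ancestor (LCA) = Lambda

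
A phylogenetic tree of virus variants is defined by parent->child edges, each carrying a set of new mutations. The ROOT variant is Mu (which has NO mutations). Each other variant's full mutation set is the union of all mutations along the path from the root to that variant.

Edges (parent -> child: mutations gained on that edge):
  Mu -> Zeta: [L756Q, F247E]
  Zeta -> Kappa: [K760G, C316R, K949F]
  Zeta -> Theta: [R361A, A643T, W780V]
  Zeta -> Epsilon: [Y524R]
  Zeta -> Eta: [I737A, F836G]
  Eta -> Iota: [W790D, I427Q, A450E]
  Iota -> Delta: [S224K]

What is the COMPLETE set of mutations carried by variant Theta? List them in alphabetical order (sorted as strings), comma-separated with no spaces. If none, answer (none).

Answer: A643T,F247E,L756Q,R361A,W780V

Derivation:
At Mu: gained [] -> total []
At Zeta: gained ['L756Q', 'F247E'] -> total ['F247E', 'L756Q']
At Theta: gained ['R361A', 'A643T', 'W780V'] -> total ['A643T', 'F247E', 'L756Q', 'R361A', 'W780V']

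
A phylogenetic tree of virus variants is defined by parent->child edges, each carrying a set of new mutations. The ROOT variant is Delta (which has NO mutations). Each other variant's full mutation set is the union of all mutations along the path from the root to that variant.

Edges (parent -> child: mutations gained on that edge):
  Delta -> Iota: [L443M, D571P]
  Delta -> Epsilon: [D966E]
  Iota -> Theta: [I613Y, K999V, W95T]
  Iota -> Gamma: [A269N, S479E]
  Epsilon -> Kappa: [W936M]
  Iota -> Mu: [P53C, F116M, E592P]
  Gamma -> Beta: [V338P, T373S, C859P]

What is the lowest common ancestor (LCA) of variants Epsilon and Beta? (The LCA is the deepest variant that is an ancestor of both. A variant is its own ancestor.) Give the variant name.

Answer: Delta

Derivation:
Path from root to Epsilon: Delta -> Epsilon
  ancestors of Epsilon: {Delta, Epsilon}
Path from root to Beta: Delta -> Iota -> Gamma -> Beta
  ancestors of Beta: {Delta, Iota, Gamma, Beta}
Common ancestors: {Delta}
Walk up from Beta: Beta (not in ancestors of Epsilon), Gamma (not in ancestors of Epsilon), Iota (not in ancestors of Epsilon), Delta (in ancestors of Epsilon)
Deepest common ancestor (LCA) = Delta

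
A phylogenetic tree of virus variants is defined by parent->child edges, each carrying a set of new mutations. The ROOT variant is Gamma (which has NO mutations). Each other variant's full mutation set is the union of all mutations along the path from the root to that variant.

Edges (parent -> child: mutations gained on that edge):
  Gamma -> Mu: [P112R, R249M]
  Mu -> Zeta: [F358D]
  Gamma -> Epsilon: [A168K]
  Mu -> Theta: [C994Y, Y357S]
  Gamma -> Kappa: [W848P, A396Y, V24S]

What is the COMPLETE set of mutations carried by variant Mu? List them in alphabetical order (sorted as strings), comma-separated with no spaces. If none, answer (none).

At Gamma: gained [] -> total []
At Mu: gained ['P112R', 'R249M'] -> total ['P112R', 'R249M']

Answer: P112R,R249M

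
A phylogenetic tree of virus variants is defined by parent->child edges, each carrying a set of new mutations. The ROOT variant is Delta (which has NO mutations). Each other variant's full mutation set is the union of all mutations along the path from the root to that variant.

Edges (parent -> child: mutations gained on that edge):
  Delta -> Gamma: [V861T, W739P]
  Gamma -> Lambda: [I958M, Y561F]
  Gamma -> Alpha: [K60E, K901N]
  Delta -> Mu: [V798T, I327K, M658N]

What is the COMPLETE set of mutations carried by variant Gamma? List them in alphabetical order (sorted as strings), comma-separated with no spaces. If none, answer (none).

At Delta: gained [] -> total []
At Gamma: gained ['V861T', 'W739P'] -> total ['V861T', 'W739P']

Answer: V861T,W739P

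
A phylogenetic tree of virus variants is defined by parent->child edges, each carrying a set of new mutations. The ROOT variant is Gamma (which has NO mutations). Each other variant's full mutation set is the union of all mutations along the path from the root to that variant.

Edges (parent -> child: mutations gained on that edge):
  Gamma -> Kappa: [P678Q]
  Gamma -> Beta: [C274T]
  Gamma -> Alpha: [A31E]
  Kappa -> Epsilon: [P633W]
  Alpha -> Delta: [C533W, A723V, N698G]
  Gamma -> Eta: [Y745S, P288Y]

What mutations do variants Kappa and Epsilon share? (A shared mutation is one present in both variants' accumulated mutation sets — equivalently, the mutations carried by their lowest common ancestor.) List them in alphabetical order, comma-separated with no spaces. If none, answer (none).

Answer: P678Q

Derivation:
Accumulating mutations along path to Kappa:
  At Gamma: gained [] -> total []
  At Kappa: gained ['P678Q'] -> total ['P678Q']
Mutations(Kappa) = ['P678Q']
Accumulating mutations along path to Epsilon:
  At Gamma: gained [] -> total []
  At Kappa: gained ['P678Q'] -> total ['P678Q']
  At Epsilon: gained ['P633W'] -> total ['P633W', 'P678Q']
Mutations(Epsilon) = ['P633W', 'P678Q']
Intersection: ['P678Q'] ∩ ['P633W', 'P678Q'] = ['P678Q']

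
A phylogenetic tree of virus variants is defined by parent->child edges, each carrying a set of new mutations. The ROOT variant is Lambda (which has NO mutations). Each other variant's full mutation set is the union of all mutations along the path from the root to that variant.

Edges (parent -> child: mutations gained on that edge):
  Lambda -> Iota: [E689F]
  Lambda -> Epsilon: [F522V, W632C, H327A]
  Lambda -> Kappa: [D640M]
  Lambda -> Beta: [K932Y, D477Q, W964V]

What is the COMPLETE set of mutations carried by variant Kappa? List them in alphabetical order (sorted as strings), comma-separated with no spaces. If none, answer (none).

Answer: D640M

Derivation:
At Lambda: gained [] -> total []
At Kappa: gained ['D640M'] -> total ['D640M']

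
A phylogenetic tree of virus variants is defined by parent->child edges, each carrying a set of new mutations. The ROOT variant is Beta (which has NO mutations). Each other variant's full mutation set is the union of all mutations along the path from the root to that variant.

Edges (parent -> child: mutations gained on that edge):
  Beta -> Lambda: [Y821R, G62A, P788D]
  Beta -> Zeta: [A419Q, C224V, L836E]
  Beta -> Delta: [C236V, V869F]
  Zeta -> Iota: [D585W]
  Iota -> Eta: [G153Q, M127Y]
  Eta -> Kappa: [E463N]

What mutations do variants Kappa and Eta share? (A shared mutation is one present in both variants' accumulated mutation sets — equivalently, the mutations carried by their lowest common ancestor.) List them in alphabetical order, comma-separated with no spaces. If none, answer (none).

Answer: A419Q,C224V,D585W,G153Q,L836E,M127Y

Derivation:
Accumulating mutations along path to Kappa:
  At Beta: gained [] -> total []
  At Zeta: gained ['A419Q', 'C224V', 'L836E'] -> total ['A419Q', 'C224V', 'L836E']
  At Iota: gained ['D585W'] -> total ['A419Q', 'C224V', 'D585W', 'L836E']
  At Eta: gained ['G153Q', 'M127Y'] -> total ['A419Q', 'C224V', 'D585W', 'G153Q', 'L836E', 'M127Y']
  At Kappa: gained ['E463N'] -> total ['A419Q', 'C224V', 'D585W', 'E463N', 'G153Q', 'L836E', 'M127Y']
Mutations(Kappa) = ['A419Q', 'C224V', 'D585W', 'E463N', 'G153Q', 'L836E', 'M127Y']
Accumulating mutations along path to Eta:
  At Beta: gained [] -> total []
  At Zeta: gained ['A419Q', 'C224V', 'L836E'] -> total ['A419Q', 'C224V', 'L836E']
  At Iota: gained ['D585W'] -> total ['A419Q', 'C224V', 'D585W', 'L836E']
  At Eta: gained ['G153Q', 'M127Y'] -> total ['A419Q', 'C224V', 'D585W', 'G153Q', 'L836E', 'M127Y']
Mutations(Eta) = ['A419Q', 'C224V', 'D585W', 'G153Q', 'L836E', 'M127Y']
Intersection: ['A419Q', 'C224V', 'D585W', 'E463N', 'G153Q', 'L836E', 'M127Y'] ∩ ['A419Q', 'C224V', 'D585W', 'G153Q', 'L836E', 'M127Y'] = ['A419Q', 'C224V', 'D585W', 'G153Q', 'L836E', 'M127Y']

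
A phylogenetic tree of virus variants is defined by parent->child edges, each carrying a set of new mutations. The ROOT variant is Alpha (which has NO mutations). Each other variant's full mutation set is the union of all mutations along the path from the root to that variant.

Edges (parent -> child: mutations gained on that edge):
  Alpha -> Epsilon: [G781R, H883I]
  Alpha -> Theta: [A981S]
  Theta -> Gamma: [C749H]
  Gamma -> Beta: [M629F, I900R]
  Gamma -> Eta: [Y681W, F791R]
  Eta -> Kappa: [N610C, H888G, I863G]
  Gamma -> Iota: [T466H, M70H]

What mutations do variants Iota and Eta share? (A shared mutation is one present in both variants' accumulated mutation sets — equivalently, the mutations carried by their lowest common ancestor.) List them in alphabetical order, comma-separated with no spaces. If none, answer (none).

Answer: A981S,C749H

Derivation:
Accumulating mutations along path to Iota:
  At Alpha: gained [] -> total []
  At Theta: gained ['A981S'] -> total ['A981S']
  At Gamma: gained ['C749H'] -> total ['A981S', 'C749H']
  At Iota: gained ['T466H', 'M70H'] -> total ['A981S', 'C749H', 'M70H', 'T466H']
Mutations(Iota) = ['A981S', 'C749H', 'M70H', 'T466H']
Accumulating mutations along path to Eta:
  At Alpha: gained [] -> total []
  At Theta: gained ['A981S'] -> total ['A981S']
  At Gamma: gained ['C749H'] -> total ['A981S', 'C749H']
  At Eta: gained ['Y681W', 'F791R'] -> total ['A981S', 'C749H', 'F791R', 'Y681W']
Mutations(Eta) = ['A981S', 'C749H', 'F791R', 'Y681W']
Intersection: ['A981S', 'C749H', 'M70H', 'T466H'] ∩ ['A981S', 'C749H', 'F791R', 'Y681W'] = ['A981S', 'C749H']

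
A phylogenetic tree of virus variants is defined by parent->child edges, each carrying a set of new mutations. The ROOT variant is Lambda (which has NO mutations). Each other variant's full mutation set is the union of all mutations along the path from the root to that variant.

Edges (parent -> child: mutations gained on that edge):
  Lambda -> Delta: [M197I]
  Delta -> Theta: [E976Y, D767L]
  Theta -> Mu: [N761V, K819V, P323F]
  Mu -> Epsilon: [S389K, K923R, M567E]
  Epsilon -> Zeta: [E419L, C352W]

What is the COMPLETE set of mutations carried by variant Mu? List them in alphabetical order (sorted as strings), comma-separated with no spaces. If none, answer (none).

At Lambda: gained [] -> total []
At Delta: gained ['M197I'] -> total ['M197I']
At Theta: gained ['E976Y', 'D767L'] -> total ['D767L', 'E976Y', 'M197I']
At Mu: gained ['N761V', 'K819V', 'P323F'] -> total ['D767L', 'E976Y', 'K819V', 'M197I', 'N761V', 'P323F']

Answer: D767L,E976Y,K819V,M197I,N761V,P323F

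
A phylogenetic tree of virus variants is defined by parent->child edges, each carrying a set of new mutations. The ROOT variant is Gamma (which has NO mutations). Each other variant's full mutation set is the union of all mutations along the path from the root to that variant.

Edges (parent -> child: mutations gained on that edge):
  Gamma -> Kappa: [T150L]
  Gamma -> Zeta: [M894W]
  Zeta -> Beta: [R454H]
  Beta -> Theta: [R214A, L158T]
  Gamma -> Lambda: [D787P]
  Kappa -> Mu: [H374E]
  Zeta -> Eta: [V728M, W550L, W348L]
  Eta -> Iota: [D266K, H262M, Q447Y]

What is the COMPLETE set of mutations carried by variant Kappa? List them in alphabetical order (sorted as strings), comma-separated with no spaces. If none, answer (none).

At Gamma: gained [] -> total []
At Kappa: gained ['T150L'] -> total ['T150L']

Answer: T150L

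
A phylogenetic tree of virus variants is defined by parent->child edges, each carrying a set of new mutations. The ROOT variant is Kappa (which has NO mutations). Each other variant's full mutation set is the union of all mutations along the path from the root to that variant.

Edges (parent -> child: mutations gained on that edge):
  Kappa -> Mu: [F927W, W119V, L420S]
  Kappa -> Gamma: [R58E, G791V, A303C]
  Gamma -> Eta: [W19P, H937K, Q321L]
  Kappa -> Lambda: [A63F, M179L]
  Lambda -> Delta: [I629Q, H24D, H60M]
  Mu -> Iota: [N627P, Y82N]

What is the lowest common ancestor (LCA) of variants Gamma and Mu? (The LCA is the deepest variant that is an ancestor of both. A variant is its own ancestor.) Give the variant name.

Path from root to Gamma: Kappa -> Gamma
  ancestors of Gamma: {Kappa, Gamma}
Path from root to Mu: Kappa -> Mu
  ancestors of Mu: {Kappa, Mu}
Common ancestors: {Kappa}
Walk up from Mu: Mu (not in ancestors of Gamma), Kappa (in ancestors of Gamma)
Deepest common ancestor (LCA) = Kappa

Answer: Kappa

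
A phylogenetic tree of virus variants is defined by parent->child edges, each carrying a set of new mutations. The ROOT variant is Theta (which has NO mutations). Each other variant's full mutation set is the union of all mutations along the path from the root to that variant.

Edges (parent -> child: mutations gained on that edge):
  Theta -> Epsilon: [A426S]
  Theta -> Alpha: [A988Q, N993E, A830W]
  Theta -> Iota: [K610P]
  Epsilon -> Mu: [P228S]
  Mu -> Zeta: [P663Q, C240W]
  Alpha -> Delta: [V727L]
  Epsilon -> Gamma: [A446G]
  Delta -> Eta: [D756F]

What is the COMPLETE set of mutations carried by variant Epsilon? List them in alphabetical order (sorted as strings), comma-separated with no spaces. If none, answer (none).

At Theta: gained [] -> total []
At Epsilon: gained ['A426S'] -> total ['A426S']

Answer: A426S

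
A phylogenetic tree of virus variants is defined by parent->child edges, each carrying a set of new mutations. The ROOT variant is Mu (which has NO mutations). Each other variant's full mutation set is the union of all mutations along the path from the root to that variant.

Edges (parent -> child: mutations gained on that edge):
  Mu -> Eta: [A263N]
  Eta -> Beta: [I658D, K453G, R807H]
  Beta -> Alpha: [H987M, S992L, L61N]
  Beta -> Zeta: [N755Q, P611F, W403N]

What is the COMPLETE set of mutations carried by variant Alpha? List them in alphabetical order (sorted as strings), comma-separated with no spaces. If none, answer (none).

Answer: A263N,H987M,I658D,K453G,L61N,R807H,S992L

Derivation:
At Mu: gained [] -> total []
At Eta: gained ['A263N'] -> total ['A263N']
At Beta: gained ['I658D', 'K453G', 'R807H'] -> total ['A263N', 'I658D', 'K453G', 'R807H']
At Alpha: gained ['H987M', 'S992L', 'L61N'] -> total ['A263N', 'H987M', 'I658D', 'K453G', 'L61N', 'R807H', 'S992L']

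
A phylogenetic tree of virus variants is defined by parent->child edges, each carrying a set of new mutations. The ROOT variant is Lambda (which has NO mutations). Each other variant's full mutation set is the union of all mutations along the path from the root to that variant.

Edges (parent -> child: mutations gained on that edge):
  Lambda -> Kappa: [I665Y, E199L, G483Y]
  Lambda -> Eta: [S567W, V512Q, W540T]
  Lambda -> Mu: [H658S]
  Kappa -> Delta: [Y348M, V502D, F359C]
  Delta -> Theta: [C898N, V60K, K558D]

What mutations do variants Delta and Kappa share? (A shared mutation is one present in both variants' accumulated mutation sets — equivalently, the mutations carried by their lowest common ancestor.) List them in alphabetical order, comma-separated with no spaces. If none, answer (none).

Accumulating mutations along path to Delta:
  At Lambda: gained [] -> total []
  At Kappa: gained ['I665Y', 'E199L', 'G483Y'] -> total ['E199L', 'G483Y', 'I665Y']
  At Delta: gained ['Y348M', 'V502D', 'F359C'] -> total ['E199L', 'F359C', 'G483Y', 'I665Y', 'V502D', 'Y348M']
Mutations(Delta) = ['E199L', 'F359C', 'G483Y', 'I665Y', 'V502D', 'Y348M']
Accumulating mutations along path to Kappa:
  At Lambda: gained [] -> total []
  At Kappa: gained ['I665Y', 'E199L', 'G483Y'] -> total ['E199L', 'G483Y', 'I665Y']
Mutations(Kappa) = ['E199L', 'G483Y', 'I665Y']
Intersection: ['E199L', 'F359C', 'G483Y', 'I665Y', 'V502D', 'Y348M'] ∩ ['E199L', 'G483Y', 'I665Y'] = ['E199L', 'G483Y', 'I665Y']

Answer: E199L,G483Y,I665Y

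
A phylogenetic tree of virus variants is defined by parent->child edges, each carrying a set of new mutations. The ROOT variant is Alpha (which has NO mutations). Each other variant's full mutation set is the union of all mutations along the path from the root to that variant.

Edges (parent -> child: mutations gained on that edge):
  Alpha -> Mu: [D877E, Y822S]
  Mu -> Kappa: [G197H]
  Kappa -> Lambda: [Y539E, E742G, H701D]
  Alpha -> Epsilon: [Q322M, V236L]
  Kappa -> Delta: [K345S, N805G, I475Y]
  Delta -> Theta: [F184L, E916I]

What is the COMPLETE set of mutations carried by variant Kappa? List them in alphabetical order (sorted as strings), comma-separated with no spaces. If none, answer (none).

At Alpha: gained [] -> total []
At Mu: gained ['D877E', 'Y822S'] -> total ['D877E', 'Y822S']
At Kappa: gained ['G197H'] -> total ['D877E', 'G197H', 'Y822S']

Answer: D877E,G197H,Y822S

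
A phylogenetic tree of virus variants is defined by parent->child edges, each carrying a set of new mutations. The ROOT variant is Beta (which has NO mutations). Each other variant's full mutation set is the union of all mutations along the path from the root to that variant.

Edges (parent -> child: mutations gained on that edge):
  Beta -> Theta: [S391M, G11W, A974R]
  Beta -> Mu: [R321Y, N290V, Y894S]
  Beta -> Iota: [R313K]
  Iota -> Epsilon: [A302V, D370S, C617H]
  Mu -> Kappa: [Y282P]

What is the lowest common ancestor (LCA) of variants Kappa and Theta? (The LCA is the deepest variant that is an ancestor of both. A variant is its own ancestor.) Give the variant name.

Answer: Beta

Derivation:
Path from root to Kappa: Beta -> Mu -> Kappa
  ancestors of Kappa: {Beta, Mu, Kappa}
Path from root to Theta: Beta -> Theta
  ancestors of Theta: {Beta, Theta}
Common ancestors: {Beta}
Walk up from Theta: Theta (not in ancestors of Kappa), Beta (in ancestors of Kappa)
Deepest common ancestor (LCA) = Beta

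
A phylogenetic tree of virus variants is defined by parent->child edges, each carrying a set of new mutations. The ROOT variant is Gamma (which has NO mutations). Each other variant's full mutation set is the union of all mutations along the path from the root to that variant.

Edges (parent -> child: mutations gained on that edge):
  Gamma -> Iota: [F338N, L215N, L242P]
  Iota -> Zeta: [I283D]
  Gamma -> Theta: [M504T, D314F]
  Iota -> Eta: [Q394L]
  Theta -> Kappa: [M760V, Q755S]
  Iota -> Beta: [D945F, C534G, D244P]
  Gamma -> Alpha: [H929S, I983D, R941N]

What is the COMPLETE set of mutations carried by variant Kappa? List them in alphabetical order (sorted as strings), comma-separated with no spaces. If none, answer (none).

At Gamma: gained [] -> total []
At Theta: gained ['M504T', 'D314F'] -> total ['D314F', 'M504T']
At Kappa: gained ['M760V', 'Q755S'] -> total ['D314F', 'M504T', 'M760V', 'Q755S']

Answer: D314F,M504T,M760V,Q755S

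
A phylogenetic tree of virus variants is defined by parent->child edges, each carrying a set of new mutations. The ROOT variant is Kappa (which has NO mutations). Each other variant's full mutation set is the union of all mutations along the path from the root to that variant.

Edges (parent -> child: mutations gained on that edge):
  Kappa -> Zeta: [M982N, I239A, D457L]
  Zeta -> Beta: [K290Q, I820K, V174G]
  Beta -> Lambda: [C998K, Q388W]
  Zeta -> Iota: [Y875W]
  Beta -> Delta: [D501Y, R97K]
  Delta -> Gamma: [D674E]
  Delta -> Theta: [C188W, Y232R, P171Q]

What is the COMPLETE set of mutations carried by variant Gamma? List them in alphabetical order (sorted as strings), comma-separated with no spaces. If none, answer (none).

At Kappa: gained [] -> total []
At Zeta: gained ['M982N', 'I239A', 'D457L'] -> total ['D457L', 'I239A', 'M982N']
At Beta: gained ['K290Q', 'I820K', 'V174G'] -> total ['D457L', 'I239A', 'I820K', 'K290Q', 'M982N', 'V174G']
At Delta: gained ['D501Y', 'R97K'] -> total ['D457L', 'D501Y', 'I239A', 'I820K', 'K290Q', 'M982N', 'R97K', 'V174G']
At Gamma: gained ['D674E'] -> total ['D457L', 'D501Y', 'D674E', 'I239A', 'I820K', 'K290Q', 'M982N', 'R97K', 'V174G']

Answer: D457L,D501Y,D674E,I239A,I820K,K290Q,M982N,R97K,V174G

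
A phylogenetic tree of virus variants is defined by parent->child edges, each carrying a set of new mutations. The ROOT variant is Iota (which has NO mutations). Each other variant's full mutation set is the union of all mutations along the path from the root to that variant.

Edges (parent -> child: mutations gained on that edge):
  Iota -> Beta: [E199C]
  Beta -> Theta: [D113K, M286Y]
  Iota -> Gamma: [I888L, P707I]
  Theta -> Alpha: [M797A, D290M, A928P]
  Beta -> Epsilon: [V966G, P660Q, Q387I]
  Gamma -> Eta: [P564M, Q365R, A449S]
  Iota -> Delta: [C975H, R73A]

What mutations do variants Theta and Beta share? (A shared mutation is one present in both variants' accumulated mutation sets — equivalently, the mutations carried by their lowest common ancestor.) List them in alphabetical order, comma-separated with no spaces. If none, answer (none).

Answer: E199C

Derivation:
Accumulating mutations along path to Theta:
  At Iota: gained [] -> total []
  At Beta: gained ['E199C'] -> total ['E199C']
  At Theta: gained ['D113K', 'M286Y'] -> total ['D113K', 'E199C', 'M286Y']
Mutations(Theta) = ['D113K', 'E199C', 'M286Y']
Accumulating mutations along path to Beta:
  At Iota: gained [] -> total []
  At Beta: gained ['E199C'] -> total ['E199C']
Mutations(Beta) = ['E199C']
Intersection: ['D113K', 'E199C', 'M286Y'] ∩ ['E199C'] = ['E199C']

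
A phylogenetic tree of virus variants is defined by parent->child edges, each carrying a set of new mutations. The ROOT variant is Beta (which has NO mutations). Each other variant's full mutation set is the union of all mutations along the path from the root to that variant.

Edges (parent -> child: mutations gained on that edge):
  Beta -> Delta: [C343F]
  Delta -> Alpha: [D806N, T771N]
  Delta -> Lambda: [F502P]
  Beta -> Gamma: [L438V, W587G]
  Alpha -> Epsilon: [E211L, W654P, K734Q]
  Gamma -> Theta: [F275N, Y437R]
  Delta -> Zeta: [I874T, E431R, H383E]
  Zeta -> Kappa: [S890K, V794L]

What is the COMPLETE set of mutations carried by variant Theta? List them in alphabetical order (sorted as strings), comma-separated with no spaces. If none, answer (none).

At Beta: gained [] -> total []
At Gamma: gained ['L438V', 'W587G'] -> total ['L438V', 'W587G']
At Theta: gained ['F275N', 'Y437R'] -> total ['F275N', 'L438V', 'W587G', 'Y437R']

Answer: F275N,L438V,W587G,Y437R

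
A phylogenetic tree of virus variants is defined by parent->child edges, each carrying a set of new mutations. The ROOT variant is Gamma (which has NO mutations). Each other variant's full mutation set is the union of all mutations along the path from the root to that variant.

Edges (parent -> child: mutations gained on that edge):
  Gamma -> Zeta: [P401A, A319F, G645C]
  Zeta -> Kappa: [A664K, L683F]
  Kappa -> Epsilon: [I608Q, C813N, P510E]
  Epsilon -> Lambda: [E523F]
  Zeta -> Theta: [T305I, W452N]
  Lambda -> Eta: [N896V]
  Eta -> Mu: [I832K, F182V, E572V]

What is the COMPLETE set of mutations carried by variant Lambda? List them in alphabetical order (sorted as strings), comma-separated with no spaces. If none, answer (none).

At Gamma: gained [] -> total []
At Zeta: gained ['P401A', 'A319F', 'G645C'] -> total ['A319F', 'G645C', 'P401A']
At Kappa: gained ['A664K', 'L683F'] -> total ['A319F', 'A664K', 'G645C', 'L683F', 'P401A']
At Epsilon: gained ['I608Q', 'C813N', 'P510E'] -> total ['A319F', 'A664K', 'C813N', 'G645C', 'I608Q', 'L683F', 'P401A', 'P510E']
At Lambda: gained ['E523F'] -> total ['A319F', 'A664K', 'C813N', 'E523F', 'G645C', 'I608Q', 'L683F', 'P401A', 'P510E']

Answer: A319F,A664K,C813N,E523F,G645C,I608Q,L683F,P401A,P510E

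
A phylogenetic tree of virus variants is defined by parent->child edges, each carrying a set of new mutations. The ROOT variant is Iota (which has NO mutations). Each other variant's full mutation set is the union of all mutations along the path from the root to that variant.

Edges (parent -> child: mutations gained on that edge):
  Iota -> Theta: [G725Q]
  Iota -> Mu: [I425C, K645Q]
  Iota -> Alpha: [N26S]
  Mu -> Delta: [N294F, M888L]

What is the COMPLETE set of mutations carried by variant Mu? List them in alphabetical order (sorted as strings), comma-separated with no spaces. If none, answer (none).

At Iota: gained [] -> total []
At Mu: gained ['I425C', 'K645Q'] -> total ['I425C', 'K645Q']

Answer: I425C,K645Q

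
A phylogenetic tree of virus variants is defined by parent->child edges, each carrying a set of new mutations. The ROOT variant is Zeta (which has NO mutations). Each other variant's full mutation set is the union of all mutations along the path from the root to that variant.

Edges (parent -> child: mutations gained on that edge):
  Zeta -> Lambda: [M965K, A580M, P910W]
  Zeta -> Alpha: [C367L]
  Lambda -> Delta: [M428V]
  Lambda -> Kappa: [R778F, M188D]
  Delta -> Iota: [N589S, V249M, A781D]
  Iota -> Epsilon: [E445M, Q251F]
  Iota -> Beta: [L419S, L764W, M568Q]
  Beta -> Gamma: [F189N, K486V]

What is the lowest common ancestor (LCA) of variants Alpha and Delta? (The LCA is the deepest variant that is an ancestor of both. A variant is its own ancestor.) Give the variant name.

Answer: Zeta

Derivation:
Path from root to Alpha: Zeta -> Alpha
  ancestors of Alpha: {Zeta, Alpha}
Path from root to Delta: Zeta -> Lambda -> Delta
  ancestors of Delta: {Zeta, Lambda, Delta}
Common ancestors: {Zeta}
Walk up from Delta: Delta (not in ancestors of Alpha), Lambda (not in ancestors of Alpha), Zeta (in ancestors of Alpha)
Deepest common ancestor (LCA) = Zeta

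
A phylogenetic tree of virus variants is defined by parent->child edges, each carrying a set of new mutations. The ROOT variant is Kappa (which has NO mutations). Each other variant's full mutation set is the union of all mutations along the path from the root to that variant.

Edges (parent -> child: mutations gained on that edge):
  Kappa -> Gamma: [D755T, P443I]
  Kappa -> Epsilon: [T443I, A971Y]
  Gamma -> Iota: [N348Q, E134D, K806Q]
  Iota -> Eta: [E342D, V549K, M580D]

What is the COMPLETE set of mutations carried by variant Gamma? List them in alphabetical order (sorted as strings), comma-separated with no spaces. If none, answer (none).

At Kappa: gained [] -> total []
At Gamma: gained ['D755T', 'P443I'] -> total ['D755T', 'P443I']

Answer: D755T,P443I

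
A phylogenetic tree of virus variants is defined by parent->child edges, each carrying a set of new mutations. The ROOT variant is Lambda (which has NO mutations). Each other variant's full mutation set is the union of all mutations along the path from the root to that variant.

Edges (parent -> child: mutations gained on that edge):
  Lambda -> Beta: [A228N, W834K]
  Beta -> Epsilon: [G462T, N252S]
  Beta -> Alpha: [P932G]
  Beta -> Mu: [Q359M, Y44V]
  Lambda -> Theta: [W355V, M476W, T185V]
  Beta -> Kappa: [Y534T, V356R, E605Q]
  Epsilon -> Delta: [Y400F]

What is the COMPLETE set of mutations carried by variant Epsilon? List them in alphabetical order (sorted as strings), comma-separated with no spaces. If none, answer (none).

Answer: A228N,G462T,N252S,W834K

Derivation:
At Lambda: gained [] -> total []
At Beta: gained ['A228N', 'W834K'] -> total ['A228N', 'W834K']
At Epsilon: gained ['G462T', 'N252S'] -> total ['A228N', 'G462T', 'N252S', 'W834K']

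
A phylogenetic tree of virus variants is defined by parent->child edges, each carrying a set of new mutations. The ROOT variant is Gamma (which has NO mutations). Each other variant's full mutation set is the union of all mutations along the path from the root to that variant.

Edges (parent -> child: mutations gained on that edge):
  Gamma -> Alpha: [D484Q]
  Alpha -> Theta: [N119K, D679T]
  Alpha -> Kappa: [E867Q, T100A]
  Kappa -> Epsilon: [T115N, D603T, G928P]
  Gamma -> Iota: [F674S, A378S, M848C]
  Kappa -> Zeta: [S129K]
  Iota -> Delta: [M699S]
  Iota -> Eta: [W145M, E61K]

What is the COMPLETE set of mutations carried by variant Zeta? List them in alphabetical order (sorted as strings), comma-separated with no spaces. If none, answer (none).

At Gamma: gained [] -> total []
At Alpha: gained ['D484Q'] -> total ['D484Q']
At Kappa: gained ['E867Q', 'T100A'] -> total ['D484Q', 'E867Q', 'T100A']
At Zeta: gained ['S129K'] -> total ['D484Q', 'E867Q', 'S129K', 'T100A']

Answer: D484Q,E867Q,S129K,T100A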